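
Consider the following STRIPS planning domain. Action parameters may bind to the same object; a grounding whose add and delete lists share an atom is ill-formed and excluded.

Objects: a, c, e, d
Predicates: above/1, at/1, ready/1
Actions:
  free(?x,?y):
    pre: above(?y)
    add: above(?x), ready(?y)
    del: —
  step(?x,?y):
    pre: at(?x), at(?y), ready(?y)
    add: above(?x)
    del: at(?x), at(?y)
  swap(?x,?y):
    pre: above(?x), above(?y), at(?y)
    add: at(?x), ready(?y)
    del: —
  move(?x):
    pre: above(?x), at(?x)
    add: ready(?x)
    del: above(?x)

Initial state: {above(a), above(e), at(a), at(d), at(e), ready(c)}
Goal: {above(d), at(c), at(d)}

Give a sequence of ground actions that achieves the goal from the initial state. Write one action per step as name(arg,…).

1. free(c,a)  →  {above(a), above(c), above(e), at(a), at(d), at(e), ready(a), ready(c)}
2. free(d,a)  →  {above(a), above(c), above(d), above(e), at(a), at(d), at(e), ready(a), ready(c)}
3. swap(c,a)  →  {above(a), above(c), above(d), above(e), at(a), at(c), at(d), at(e), ready(a), ready(c)}

free(c,a); free(d,a); swap(c,a)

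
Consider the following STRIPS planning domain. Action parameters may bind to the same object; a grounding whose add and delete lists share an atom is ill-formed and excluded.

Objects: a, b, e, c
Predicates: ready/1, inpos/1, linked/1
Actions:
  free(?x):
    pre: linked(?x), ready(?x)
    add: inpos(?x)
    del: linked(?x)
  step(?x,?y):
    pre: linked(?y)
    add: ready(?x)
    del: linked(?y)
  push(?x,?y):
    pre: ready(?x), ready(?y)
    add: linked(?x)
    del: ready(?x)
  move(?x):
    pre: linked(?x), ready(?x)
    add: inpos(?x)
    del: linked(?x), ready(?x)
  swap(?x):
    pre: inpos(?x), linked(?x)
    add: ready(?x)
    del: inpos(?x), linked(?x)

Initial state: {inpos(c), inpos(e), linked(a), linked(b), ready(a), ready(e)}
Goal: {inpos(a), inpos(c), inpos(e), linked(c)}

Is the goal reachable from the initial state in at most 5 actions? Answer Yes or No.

1. free(a)  →  {inpos(a), inpos(c), inpos(e), linked(b), ready(a), ready(e)}
2. step(c,b)  →  {inpos(a), inpos(c), inpos(e), ready(a), ready(c), ready(e)}
3. push(c,a)  →  {inpos(a), inpos(c), inpos(e), linked(c), ready(a), ready(e)}
optimal plan length = 3; 3 ≤ 5

Yes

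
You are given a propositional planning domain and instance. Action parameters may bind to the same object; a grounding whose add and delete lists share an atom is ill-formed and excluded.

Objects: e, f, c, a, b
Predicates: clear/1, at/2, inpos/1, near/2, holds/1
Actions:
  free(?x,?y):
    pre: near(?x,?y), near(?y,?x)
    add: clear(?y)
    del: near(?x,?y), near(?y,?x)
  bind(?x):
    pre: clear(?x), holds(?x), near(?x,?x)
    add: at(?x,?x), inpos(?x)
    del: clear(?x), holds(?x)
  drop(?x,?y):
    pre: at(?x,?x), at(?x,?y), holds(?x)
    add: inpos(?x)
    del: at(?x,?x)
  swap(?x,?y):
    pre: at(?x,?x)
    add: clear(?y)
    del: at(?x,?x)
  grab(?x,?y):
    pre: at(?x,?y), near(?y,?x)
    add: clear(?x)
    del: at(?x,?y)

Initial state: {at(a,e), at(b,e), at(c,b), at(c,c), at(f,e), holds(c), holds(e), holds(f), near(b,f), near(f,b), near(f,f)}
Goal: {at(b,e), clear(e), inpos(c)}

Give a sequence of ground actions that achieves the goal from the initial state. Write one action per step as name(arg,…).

free(b,f); bind(f); drop(c,c); swap(f,e)

1. free(b,f)  →  {at(a,e), at(b,e), at(c,b), at(c,c), at(f,e), clear(f), holds(c), holds(e), holds(f), near(f,f)}
2. bind(f)  →  {at(a,e), at(b,e), at(c,b), at(c,c), at(f,e), at(f,f), holds(c), holds(e), inpos(f), near(f,f)}
3. drop(c,c)  →  {at(a,e), at(b,e), at(c,b), at(f,e), at(f,f), holds(c), holds(e), inpos(c), inpos(f), near(f,f)}
4. swap(f,e)  →  {at(a,e), at(b,e), at(c,b), at(f,e), clear(e), holds(c), holds(e), inpos(c), inpos(f), near(f,f)}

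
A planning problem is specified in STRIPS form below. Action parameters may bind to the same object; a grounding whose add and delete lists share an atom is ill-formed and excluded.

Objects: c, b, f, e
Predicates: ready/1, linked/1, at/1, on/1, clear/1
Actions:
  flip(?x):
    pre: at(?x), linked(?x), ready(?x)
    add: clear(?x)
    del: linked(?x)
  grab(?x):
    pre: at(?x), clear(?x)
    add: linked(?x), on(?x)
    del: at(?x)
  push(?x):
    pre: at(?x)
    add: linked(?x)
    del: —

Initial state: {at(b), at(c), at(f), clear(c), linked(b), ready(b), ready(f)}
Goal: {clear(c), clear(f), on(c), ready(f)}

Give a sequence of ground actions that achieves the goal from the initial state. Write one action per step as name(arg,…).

grab(c); push(f); flip(f)

1. grab(c)  →  {at(b), at(f), clear(c), linked(b), linked(c), on(c), ready(b), ready(f)}
2. push(f)  →  {at(b), at(f), clear(c), linked(b), linked(c), linked(f), on(c), ready(b), ready(f)}
3. flip(f)  →  {at(b), at(f), clear(c), clear(f), linked(b), linked(c), on(c), ready(b), ready(f)}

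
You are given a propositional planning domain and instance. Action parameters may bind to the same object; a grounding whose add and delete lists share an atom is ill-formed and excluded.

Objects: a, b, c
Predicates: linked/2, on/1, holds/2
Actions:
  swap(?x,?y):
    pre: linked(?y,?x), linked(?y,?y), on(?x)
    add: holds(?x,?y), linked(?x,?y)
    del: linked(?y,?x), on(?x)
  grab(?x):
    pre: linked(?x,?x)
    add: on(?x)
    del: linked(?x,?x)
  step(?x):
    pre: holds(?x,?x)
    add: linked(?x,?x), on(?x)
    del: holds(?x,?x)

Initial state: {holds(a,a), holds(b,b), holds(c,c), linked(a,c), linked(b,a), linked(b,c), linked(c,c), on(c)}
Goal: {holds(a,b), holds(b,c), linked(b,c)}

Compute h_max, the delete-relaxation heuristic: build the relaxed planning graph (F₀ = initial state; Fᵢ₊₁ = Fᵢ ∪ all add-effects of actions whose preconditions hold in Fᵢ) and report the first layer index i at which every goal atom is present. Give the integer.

F0 = init (8 atoms)
F1 = F0 ∪ {linked(a,a), linked(b,b), on(a), on(b)}  (12 atoms)
F2 = F1 ∪ {holds(a,b), holds(c,a), holds(c,b), linked(a,b), linked(c,a), linked(c,b)}  (18 atoms)
F3 = F2 ∪ {holds(a,c), holds(b,a), holds(b,c)}  (21 atoms)
goal ⊆ F3  ⇒  h_max = 3

3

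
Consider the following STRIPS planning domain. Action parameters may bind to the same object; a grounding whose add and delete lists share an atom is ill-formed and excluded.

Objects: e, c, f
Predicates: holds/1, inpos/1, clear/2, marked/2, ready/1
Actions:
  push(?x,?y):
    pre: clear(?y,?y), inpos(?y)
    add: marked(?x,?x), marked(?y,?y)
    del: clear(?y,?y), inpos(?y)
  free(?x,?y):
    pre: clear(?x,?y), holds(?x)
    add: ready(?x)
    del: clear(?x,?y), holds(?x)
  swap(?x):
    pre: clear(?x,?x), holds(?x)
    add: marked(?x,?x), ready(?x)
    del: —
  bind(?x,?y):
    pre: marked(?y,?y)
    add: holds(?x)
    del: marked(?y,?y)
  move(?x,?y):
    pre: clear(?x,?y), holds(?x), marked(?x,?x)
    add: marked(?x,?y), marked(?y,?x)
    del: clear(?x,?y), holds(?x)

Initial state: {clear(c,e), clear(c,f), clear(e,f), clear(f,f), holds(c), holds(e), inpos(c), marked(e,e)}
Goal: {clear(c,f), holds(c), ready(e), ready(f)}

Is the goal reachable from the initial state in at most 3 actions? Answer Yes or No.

1. free(e,f)  →  {clear(c,e), clear(c,f), clear(f,f), holds(c), inpos(c), marked(e,e), ready(e)}
2. bind(f,e)  →  {clear(c,e), clear(c,f), clear(f,f), holds(c), holds(f), inpos(c), ready(e)}
3. free(f,f)  →  {clear(c,e), clear(c,f), holds(c), inpos(c), ready(e), ready(f)}
optimal plan length = 3; 3 ≤ 3

Yes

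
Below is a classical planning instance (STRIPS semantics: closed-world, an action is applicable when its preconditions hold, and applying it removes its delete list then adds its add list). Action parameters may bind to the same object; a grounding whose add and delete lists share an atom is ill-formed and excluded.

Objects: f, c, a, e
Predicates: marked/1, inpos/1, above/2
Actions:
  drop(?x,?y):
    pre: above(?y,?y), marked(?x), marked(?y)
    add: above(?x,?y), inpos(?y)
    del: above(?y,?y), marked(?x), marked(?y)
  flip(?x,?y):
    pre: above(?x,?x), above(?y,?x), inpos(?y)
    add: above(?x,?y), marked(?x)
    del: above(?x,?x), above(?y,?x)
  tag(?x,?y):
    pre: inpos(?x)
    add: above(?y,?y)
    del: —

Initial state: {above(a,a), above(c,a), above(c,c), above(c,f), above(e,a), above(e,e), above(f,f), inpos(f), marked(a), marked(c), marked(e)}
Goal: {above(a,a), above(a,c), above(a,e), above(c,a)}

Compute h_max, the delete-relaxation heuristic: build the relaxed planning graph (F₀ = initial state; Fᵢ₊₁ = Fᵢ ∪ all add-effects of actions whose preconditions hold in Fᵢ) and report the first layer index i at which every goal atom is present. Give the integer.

F0 = init (11 atoms)
F1 = F0 ∪ {above(a,c), above(a,e), above(c,e), above(e,c), inpos(a), inpos(c), inpos(e)}  (18 atoms)
goal ⊆ F1  ⇒  h_max = 1

1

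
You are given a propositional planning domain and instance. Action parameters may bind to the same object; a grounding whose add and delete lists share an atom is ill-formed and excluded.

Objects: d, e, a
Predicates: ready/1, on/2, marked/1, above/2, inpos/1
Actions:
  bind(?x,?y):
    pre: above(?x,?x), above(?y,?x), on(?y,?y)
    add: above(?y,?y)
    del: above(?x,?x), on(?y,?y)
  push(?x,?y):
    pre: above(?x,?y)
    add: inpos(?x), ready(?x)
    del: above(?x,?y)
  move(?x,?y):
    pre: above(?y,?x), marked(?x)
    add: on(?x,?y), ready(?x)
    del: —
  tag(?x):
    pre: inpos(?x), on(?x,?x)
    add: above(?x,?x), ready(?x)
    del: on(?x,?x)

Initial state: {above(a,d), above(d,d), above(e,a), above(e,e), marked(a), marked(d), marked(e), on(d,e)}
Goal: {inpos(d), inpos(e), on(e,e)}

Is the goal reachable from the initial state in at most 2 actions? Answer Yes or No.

No

1. push(d,d)  →  {above(a,d), above(e,a), above(e,e), inpos(d), marked(a), marked(d), marked(e), on(d,e), ready(d)}
2. push(e,a)  →  {above(a,d), above(e,e), inpos(d), inpos(e), marked(a), marked(d), marked(e), on(d,e), ready(d), ready(e)}
3. move(e,e)  →  {above(a,d), above(e,e), inpos(d), inpos(e), marked(a), marked(d), marked(e), on(d,e), on(e,e), ready(d), ready(e)}
optimal plan length = 3; 3 > 2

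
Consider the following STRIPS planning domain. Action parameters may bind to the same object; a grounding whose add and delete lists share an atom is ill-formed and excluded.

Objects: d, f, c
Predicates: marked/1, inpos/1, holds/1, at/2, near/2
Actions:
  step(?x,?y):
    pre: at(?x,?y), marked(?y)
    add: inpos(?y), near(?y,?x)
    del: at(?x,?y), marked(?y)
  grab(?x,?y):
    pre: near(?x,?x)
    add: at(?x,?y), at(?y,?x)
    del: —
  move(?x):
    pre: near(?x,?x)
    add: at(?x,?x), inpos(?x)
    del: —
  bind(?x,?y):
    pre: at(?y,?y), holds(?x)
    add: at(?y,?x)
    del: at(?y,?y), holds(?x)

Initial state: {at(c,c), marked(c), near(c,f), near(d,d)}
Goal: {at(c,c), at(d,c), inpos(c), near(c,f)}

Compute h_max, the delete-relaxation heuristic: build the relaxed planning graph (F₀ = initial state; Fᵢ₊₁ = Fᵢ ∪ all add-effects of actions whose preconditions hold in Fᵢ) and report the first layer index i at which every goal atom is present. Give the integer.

1

F0 = init (4 atoms)
F1 = F0 ∪ {at(c,d), at(d,c), at(d,d), at(d,f), at(f,d), inpos(c), inpos(d), near(c,c)}  (12 atoms)
goal ⊆ F1  ⇒  h_max = 1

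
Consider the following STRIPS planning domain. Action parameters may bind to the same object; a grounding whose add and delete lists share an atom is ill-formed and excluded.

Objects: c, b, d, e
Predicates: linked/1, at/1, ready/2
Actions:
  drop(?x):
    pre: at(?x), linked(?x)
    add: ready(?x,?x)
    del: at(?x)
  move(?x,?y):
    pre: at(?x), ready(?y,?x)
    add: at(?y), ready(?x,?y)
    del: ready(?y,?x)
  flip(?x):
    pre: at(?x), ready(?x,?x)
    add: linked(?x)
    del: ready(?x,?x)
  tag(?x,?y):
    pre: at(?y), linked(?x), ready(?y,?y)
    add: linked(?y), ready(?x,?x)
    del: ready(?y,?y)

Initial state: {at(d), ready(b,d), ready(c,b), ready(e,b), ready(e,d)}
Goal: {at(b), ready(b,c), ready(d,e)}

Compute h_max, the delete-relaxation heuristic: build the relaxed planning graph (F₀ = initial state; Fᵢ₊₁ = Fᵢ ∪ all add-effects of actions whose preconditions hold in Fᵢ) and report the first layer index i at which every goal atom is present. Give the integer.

F0 = init (5 atoms)
F1 = F0 ∪ {at(b), at(e), ready(d,b), ready(d,e)}  (9 atoms)
F2 = F1 ∪ {at(c), ready(b,c), ready(b,e)}  (12 atoms)
goal ⊆ F2  ⇒  h_max = 2

2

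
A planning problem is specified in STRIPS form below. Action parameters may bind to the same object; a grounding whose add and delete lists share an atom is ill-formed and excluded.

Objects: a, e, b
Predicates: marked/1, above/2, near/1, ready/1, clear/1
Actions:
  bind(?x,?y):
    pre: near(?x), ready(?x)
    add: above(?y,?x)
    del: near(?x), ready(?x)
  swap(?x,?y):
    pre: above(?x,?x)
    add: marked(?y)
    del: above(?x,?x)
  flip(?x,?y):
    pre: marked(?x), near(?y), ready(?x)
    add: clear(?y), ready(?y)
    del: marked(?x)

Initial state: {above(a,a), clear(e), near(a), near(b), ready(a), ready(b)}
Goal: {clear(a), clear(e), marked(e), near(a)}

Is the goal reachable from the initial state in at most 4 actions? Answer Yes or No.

1. bind(b,b)  →  {above(a,a), above(b,b), clear(e), near(a), ready(a)}
2. swap(a,a)  →  {above(b,b), clear(e), marked(a), near(a), ready(a)}
3. swap(b,e)  →  {clear(e), marked(a), marked(e), near(a), ready(a)}
4. flip(a,a)  →  {clear(a), clear(e), marked(e), near(a), ready(a)}
optimal plan length = 4; 4 ≤ 4

Yes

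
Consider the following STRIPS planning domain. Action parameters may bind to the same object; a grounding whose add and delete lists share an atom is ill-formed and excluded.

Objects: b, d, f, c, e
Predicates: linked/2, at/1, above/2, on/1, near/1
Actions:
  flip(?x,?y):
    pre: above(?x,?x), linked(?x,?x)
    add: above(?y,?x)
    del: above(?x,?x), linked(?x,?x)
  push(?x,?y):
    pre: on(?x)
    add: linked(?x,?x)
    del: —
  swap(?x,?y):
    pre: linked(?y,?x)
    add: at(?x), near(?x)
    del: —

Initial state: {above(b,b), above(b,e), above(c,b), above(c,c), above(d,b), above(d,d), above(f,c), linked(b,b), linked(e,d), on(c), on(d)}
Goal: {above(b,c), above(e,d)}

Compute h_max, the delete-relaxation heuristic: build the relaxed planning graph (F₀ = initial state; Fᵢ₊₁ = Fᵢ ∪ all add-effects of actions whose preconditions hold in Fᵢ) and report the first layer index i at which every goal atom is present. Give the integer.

F0 = init (11 atoms)
F1 = F0 ∪ {above(e,b), above(f,b), at(b), at(d), linked(c,c), linked(d,d), near(b), near(d)}  (19 atoms)
F2 = F1 ∪ {above(b,c), above(b,d), above(c,d), above(d,c), above(e,c), above(e,d), above(f,d), at(c), near(c)}  (28 atoms)
goal ⊆ F2  ⇒  h_max = 2

2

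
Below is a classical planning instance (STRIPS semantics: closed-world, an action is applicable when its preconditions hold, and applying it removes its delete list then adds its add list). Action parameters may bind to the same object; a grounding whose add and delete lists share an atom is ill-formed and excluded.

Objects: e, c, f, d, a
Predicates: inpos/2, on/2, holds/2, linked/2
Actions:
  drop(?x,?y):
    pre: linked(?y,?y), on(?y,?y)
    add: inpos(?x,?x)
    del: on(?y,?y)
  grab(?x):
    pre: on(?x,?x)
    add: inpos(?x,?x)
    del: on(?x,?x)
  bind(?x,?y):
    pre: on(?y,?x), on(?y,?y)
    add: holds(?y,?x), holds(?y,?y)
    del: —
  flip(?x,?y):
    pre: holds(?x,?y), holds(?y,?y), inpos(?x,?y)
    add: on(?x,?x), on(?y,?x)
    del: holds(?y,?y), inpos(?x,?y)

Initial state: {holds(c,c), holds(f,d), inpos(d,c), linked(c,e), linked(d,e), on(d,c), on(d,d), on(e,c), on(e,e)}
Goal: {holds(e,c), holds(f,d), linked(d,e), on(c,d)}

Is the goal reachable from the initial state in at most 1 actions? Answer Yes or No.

No

1. bind(c,e)  →  {holds(c,c), holds(e,c), holds(e,e), holds(f,d), inpos(d,c), linked(c,e), linked(d,e), on(d,c), on(d,d), on(e,c), on(e,e)}
2. bind(c,d)  →  {holds(c,c), holds(d,c), holds(d,d), holds(e,c), holds(e,e), holds(f,d), inpos(d,c), linked(c,e), linked(d,e), on(d,c), on(d,d), on(e,c), on(e,e)}
3. flip(d,c)  →  {holds(d,c), holds(d,d), holds(e,c), holds(e,e), holds(f,d), linked(c,e), linked(d,e), on(c,d), on(d,c), on(d,d), on(e,c), on(e,e)}
optimal plan length = 3; 3 > 1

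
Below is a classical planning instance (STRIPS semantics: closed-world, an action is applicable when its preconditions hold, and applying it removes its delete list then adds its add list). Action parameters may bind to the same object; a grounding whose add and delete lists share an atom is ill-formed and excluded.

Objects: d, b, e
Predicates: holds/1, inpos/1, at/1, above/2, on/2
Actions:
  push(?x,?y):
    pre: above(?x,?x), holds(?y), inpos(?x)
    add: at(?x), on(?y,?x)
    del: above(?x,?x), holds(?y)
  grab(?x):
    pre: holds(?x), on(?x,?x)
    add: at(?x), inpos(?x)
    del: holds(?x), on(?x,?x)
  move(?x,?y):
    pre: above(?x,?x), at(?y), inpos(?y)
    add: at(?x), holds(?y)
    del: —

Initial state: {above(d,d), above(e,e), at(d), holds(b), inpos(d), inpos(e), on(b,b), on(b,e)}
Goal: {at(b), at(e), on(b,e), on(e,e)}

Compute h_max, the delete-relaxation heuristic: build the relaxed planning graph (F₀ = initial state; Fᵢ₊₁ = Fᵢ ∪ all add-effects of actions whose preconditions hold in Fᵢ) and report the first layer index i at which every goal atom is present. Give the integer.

F0 = init (8 atoms)
F1 = F0 ∪ {at(b), at(e), holds(d), inpos(b), on(b,d)}  (13 atoms)
F2 = F1 ∪ {holds(e), on(d,d), on(d,e)}  (16 atoms)
F3 = F2 ∪ {on(e,d), on(e,e)}  (18 atoms)
goal ⊆ F3  ⇒  h_max = 3

3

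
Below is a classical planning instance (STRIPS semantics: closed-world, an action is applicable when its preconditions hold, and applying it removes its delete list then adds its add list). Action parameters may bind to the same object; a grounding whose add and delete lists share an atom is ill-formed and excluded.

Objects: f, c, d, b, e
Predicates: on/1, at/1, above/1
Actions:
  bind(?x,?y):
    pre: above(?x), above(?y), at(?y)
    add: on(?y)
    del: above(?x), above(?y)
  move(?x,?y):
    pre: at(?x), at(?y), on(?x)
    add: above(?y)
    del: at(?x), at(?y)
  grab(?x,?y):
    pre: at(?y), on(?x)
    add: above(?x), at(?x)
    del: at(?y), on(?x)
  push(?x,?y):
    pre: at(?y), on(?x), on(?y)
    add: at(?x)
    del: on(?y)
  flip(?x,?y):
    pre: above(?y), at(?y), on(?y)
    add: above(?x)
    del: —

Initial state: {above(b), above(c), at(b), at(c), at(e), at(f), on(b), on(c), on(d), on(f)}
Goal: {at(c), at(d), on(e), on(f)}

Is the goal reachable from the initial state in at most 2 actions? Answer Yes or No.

1. grab(d,f)  →  {above(b), above(c), above(d), at(b), at(c), at(d), at(e), on(b), on(c), on(f)}
2. flip(e,c)  →  {above(b), above(c), above(d), above(e), at(b), at(c), at(d), at(e), on(b), on(c), on(f)}
3. bind(c,e)  →  {above(b), above(d), at(b), at(c), at(d), at(e), on(b), on(c), on(e), on(f)}
optimal plan length = 3; 3 > 2

No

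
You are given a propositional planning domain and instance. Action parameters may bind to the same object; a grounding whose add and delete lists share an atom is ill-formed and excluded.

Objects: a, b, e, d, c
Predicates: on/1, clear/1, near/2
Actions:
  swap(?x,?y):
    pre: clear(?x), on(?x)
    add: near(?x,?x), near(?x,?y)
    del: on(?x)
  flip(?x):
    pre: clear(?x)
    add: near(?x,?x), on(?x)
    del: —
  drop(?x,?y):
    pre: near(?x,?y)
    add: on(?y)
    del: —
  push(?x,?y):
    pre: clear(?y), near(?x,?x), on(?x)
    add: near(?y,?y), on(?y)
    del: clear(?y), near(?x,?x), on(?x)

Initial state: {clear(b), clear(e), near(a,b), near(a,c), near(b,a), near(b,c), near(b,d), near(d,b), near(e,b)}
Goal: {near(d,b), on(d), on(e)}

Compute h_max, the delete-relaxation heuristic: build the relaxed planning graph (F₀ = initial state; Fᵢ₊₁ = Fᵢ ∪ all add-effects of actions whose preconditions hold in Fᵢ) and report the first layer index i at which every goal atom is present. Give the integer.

1

F0 = init (9 atoms)
F1 = F0 ∪ {near(b,b), near(e,e), on(a), on(b), on(c), on(d), on(e)}  (16 atoms)
goal ⊆ F1  ⇒  h_max = 1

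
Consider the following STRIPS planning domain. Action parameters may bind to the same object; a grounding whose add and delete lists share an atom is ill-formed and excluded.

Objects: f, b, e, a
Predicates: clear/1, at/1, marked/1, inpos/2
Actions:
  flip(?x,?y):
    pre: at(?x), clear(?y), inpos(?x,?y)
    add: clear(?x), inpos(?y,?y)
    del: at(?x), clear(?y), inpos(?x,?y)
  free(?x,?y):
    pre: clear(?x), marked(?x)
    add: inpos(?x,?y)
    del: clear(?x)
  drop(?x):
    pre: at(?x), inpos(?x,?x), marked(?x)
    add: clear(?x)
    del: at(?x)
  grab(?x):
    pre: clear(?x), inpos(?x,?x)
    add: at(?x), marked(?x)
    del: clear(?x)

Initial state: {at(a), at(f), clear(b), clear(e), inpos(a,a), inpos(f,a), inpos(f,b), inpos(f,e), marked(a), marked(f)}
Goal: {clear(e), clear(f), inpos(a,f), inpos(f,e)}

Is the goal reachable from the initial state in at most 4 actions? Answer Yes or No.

Yes

1. flip(f,b)  →  {at(a), clear(e), clear(f), inpos(a,a), inpos(b,b), inpos(f,a), inpos(f,e), marked(a), marked(f)}
2. drop(a)  →  {clear(a), clear(e), clear(f), inpos(a,a), inpos(b,b), inpos(f,a), inpos(f,e), marked(a), marked(f)}
3. free(a,f)  →  {clear(e), clear(f), inpos(a,a), inpos(a,f), inpos(b,b), inpos(f,a), inpos(f,e), marked(a), marked(f)}
optimal plan length = 3; 3 ≤ 4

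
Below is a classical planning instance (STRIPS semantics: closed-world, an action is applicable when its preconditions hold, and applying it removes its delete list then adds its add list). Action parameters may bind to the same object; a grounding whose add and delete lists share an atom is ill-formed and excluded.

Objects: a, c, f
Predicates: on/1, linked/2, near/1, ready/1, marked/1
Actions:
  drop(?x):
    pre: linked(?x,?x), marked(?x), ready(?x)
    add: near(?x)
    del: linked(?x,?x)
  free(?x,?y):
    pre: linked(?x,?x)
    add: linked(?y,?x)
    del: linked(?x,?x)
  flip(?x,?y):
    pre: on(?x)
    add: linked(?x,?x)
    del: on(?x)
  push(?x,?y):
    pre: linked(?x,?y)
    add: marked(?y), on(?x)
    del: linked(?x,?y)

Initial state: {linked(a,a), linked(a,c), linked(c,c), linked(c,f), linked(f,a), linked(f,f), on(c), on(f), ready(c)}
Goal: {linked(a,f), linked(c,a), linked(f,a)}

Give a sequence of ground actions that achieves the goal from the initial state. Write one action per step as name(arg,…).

1. free(a,c)  →  {linked(a,c), linked(c,a), linked(c,c), linked(c,f), linked(f,a), linked(f,f), on(c), on(f), ready(c)}
2. free(f,a)  →  {linked(a,c), linked(a,f), linked(c,a), linked(c,c), linked(c,f), linked(f,a), on(c), on(f), ready(c)}

free(a,c); free(f,a)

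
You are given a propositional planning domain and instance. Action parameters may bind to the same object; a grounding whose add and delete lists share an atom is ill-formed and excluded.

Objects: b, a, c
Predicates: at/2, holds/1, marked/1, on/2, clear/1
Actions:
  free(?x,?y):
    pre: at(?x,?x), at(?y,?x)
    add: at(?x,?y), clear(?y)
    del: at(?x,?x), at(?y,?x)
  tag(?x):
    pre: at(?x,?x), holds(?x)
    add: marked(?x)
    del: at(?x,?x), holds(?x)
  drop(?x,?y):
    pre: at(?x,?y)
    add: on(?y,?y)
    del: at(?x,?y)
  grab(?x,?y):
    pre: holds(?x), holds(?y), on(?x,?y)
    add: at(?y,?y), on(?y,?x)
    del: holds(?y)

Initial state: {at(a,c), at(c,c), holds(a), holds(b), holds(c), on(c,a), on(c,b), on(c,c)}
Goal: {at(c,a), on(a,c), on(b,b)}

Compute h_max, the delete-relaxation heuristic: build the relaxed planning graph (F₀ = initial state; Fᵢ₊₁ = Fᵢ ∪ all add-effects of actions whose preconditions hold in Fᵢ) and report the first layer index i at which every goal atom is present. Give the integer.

2

F0 = init (8 atoms)
F1 = F0 ∪ {at(a,a), at(b,b), at(c,a), clear(a), marked(c), on(a,c), on(b,c)}  (15 atoms)
F2 = F1 ∪ {clear(c), marked(a), marked(b), on(a,a), on(b,b)}  (20 atoms)
goal ⊆ F2  ⇒  h_max = 2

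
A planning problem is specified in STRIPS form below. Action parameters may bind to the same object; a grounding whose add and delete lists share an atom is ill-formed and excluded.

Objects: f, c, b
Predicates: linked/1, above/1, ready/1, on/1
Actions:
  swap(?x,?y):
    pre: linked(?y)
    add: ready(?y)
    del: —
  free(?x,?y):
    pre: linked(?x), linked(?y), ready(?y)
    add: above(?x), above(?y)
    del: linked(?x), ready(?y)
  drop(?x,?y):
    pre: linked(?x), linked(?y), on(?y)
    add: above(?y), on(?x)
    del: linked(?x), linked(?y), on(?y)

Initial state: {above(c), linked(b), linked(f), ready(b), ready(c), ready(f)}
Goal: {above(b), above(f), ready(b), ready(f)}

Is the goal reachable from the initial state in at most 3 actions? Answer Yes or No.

1. free(f,b)  →  {above(b), above(c), above(f), linked(b), ready(c), ready(f)}
2. swap(f,b)  →  {above(b), above(c), above(f), linked(b), ready(b), ready(c), ready(f)}
optimal plan length = 2; 2 ≤ 3

Yes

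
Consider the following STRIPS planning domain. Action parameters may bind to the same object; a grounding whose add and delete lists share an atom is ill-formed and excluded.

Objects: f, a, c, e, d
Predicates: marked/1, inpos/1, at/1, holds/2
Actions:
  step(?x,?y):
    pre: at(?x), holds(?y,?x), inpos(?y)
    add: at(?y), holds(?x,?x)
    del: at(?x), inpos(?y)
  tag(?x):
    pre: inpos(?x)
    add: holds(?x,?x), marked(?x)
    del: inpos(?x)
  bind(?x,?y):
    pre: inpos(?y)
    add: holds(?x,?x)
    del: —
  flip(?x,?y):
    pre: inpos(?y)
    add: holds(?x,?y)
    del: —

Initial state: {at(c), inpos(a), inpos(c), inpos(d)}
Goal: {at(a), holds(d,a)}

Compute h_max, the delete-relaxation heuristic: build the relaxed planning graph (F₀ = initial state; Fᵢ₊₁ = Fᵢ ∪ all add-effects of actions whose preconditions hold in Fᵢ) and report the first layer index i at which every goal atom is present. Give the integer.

F0 = init (4 atoms)
F1 = F0 ∪ {holds(a,a), holds(a,c), holds(a,d), holds(c,a), holds(c,c), holds(c,d), holds(d,a), holds(d,c), holds(d,d), holds(e,a), holds(e,c), holds(e,d), holds(e,e), holds(f,a), holds(f,c), holds(f,d), holds(f,f), marked(a), marked(c), marked(d)}  (24 atoms)
F2 = F1 ∪ {at(a), at(d)}  (26 atoms)
goal ⊆ F2  ⇒  h_max = 2

2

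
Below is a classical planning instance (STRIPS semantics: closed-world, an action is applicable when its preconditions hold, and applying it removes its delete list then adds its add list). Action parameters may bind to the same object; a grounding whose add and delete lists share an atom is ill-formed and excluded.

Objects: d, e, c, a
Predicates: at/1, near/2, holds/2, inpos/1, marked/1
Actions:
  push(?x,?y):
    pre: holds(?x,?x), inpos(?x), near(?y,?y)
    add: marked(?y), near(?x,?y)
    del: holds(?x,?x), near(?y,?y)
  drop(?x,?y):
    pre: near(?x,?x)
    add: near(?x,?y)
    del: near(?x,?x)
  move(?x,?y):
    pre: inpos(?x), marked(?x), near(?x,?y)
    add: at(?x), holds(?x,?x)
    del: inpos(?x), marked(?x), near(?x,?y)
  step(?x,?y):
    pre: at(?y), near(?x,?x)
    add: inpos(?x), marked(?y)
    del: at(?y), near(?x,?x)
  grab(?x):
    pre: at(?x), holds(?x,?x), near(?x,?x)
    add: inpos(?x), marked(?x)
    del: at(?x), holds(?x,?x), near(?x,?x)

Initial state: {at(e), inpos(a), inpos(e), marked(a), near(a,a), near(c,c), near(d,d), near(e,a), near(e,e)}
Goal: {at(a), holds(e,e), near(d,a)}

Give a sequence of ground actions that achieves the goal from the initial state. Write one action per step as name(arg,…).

1. drop(d,a)  →  {at(e), inpos(a), inpos(e), marked(a), near(a,a), near(c,c), near(d,a), near(e,a), near(e,e)}
2. move(a,a)  →  {at(a), at(e), holds(a,a), inpos(e), near(c,c), near(d,a), near(e,a), near(e,e)}
3. step(e,e)  →  {at(a), holds(a,a), inpos(e), marked(e), near(c,c), near(d,a), near(e,a)}
4. move(e,a)  →  {at(a), at(e), holds(a,a), holds(e,e), near(c,c), near(d,a)}

drop(d,a); move(a,a); step(e,e); move(e,a)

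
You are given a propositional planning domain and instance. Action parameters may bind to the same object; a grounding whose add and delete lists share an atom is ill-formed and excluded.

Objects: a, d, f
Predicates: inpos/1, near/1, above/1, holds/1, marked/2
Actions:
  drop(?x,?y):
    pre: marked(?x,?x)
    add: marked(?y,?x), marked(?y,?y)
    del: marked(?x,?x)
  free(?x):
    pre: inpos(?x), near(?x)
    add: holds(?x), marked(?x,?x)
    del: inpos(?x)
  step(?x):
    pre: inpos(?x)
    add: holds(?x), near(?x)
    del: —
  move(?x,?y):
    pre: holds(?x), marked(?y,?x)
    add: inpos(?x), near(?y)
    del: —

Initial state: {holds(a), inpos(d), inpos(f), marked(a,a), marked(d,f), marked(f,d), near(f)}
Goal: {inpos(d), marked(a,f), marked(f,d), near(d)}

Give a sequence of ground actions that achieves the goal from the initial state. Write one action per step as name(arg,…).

1. drop(a,f)  →  {holds(a), inpos(d), inpos(f), marked(d,f), marked(f,a), marked(f,d), marked(f,f), near(f)}
2. drop(f,a)  →  {holds(a), inpos(d), inpos(f), marked(a,a), marked(a,f), marked(d,f), marked(f,a), marked(f,d), near(f)}
3. step(d)  →  {holds(a), holds(d), inpos(d), inpos(f), marked(a,a), marked(a,f), marked(d,f), marked(f,a), marked(f,d), near(d), near(f)}

drop(a,f); drop(f,a); step(d)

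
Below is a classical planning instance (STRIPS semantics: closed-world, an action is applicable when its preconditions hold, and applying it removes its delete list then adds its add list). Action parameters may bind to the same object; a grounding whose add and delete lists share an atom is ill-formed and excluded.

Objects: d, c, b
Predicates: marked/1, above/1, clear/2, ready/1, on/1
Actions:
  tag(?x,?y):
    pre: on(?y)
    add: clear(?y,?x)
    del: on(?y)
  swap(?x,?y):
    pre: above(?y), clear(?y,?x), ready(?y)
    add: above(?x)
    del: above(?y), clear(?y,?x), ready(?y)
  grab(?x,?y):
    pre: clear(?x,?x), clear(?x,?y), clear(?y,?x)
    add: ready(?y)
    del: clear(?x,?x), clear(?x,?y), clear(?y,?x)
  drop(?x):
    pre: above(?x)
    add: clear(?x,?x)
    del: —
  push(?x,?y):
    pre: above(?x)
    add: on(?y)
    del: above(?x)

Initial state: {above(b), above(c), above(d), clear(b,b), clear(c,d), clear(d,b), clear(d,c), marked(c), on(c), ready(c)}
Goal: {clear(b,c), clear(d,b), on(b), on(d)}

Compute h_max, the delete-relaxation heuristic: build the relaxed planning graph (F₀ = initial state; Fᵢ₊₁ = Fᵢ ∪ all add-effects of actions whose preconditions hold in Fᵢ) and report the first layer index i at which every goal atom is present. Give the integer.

F0 = init (10 atoms)
F1 = F0 ∪ {clear(c,b), clear(c,c), clear(d,d), on(b), on(d), ready(b)}  (16 atoms)
F2 = F1 ∪ {clear(b,c), clear(b,d), ready(d)}  (19 atoms)
goal ⊆ F2  ⇒  h_max = 2

2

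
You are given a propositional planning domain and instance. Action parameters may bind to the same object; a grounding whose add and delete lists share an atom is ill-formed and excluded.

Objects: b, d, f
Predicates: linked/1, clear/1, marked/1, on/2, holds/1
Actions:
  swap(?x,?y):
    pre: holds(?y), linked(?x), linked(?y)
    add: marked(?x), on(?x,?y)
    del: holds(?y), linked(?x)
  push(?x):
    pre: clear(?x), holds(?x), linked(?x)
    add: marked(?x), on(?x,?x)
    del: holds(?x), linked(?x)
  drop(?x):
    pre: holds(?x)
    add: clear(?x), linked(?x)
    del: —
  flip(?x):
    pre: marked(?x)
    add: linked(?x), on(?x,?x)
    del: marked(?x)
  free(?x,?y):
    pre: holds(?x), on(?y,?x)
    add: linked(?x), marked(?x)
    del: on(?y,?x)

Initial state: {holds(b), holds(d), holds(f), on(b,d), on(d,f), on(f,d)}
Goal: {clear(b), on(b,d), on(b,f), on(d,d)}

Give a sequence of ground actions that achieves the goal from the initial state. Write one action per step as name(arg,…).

1. drop(b)  →  {clear(b), holds(b), holds(d), holds(f), linked(b), on(b,d), on(d,f), on(f,d)}
2. drop(d)  →  {clear(b), clear(d), holds(b), holds(d), holds(f), linked(b), linked(d), on(b,d), on(d,f), on(f,d)}
3. swap(d,d)  →  {clear(b), clear(d), holds(b), holds(f), linked(b), marked(d), on(b,d), on(d,d), on(d,f), on(f,d)}
4. drop(f)  →  {clear(b), clear(d), clear(f), holds(b), holds(f), linked(b), linked(f), marked(d), on(b,d), on(d,d), on(d,f), on(f,d)}
5. swap(b,f)  →  {clear(b), clear(d), clear(f), holds(b), linked(f), marked(b), marked(d), on(b,d), on(b,f), on(d,d), on(d,f), on(f,d)}

drop(b); drop(d); swap(d,d); drop(f); swap(b,f)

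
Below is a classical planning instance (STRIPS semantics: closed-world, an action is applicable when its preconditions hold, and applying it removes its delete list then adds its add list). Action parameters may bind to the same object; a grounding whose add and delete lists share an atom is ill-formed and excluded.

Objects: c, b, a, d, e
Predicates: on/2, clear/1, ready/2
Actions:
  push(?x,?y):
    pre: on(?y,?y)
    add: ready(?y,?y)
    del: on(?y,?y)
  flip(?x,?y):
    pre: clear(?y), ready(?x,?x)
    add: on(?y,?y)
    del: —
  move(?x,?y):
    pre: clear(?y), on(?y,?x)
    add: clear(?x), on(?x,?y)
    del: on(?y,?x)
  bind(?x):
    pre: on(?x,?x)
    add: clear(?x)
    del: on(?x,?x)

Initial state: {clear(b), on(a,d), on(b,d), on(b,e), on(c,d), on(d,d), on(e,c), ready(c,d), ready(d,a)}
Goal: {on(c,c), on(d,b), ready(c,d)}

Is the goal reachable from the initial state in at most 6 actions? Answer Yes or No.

Yes

1. push(c,d)  →  {clear(b), on(a,d), on(b,d), on(b,e), on(c,d), on(e,c), ready(c,d), ready(d,a), ready(d,d)}
2. move(d,b)  →  {clear(b), clear(d), on(a,d), on(b,e), on(c,d), on(d,b), on(e,c), ready(c,d), ready(d,a), ready(d,d)}
3. move(e,b)  →  {clear(b), clear(d), clear(e), on(a,d), on(c,d), on(d,b), on(e,b), on(e,c), ready(c,d), ready(d,a), ready(d,d)}
4. move(c,e)  →  {clear(b), clear(c), clear(d), clear(e), on(a,d), on(c,d), on(c,e), on(d,b), on(e,b), ready(c,d), ready(d,a), ready(d,d)}
5. flip(d,c)  →  {clear(b), clear(c), clear(d), clear(e), on(a,d), on(c,c), on(c,d), on(c,e), on(d,b), on(e,b), ready(c,d), ready(d,a), ready(d,d)}
optimal plan length = 5; 5 ≤ 6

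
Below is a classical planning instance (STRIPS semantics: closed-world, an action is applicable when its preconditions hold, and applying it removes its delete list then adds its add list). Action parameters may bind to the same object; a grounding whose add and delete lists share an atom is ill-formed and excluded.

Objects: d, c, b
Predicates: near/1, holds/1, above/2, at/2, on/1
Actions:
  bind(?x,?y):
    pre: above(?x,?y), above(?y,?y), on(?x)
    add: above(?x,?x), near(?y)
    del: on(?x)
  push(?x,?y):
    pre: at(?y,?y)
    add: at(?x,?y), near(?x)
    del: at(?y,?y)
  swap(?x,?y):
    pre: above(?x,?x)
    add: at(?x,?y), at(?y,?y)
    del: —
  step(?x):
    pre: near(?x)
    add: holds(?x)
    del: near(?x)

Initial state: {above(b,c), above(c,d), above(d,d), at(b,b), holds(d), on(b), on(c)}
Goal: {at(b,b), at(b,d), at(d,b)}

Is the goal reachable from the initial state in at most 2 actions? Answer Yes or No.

1. swap(d,d)  →  {above(b,c), above(c,d), above(d,d), at(b,b), at(d,d), holds(d), on(b), on(c)}
2. push(b,d)  →  {above(b,c), above(c,d), above(d,d), at(b,b), at(b,d), holds(d), near(b), on(b), on(c)}
3. swap(d,b)  →  {above(b,c), above(c,d), above(d,d), at(b,b), at(b,d), at(d,b), holds(d), near(b), on(b), on(c)}
optimal plan length = 3; 3 > 2

No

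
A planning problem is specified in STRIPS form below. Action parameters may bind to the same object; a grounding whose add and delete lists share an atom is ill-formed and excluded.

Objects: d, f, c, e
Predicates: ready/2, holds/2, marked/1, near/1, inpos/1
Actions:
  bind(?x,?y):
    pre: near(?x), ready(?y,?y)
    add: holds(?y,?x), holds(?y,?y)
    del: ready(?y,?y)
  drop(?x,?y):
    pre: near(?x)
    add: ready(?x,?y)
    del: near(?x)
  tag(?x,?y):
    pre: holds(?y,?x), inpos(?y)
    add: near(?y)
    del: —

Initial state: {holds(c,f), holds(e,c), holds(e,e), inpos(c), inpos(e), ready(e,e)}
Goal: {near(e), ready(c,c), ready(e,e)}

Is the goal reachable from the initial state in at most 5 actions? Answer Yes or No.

1. tag(f,c)  →  {holds(c,f), holds(e,c), holds(e,e), inpos(c), inpos(e), near(c), ready(e,e)}
2. drop(c,c)  →  {holds(c,f), holds(e,c), holds(e,e), inpos(c), inpos(e), ready(c,c), ready(e,e)}
3. tag(c,e)  →  {holds(c,f), holds(e,c), holds(e,e), inpos(c), inpos(e), near(e), ready(c,c), ready(e,e)}
optimal plan length = 3; 3 ≤ 5

Yes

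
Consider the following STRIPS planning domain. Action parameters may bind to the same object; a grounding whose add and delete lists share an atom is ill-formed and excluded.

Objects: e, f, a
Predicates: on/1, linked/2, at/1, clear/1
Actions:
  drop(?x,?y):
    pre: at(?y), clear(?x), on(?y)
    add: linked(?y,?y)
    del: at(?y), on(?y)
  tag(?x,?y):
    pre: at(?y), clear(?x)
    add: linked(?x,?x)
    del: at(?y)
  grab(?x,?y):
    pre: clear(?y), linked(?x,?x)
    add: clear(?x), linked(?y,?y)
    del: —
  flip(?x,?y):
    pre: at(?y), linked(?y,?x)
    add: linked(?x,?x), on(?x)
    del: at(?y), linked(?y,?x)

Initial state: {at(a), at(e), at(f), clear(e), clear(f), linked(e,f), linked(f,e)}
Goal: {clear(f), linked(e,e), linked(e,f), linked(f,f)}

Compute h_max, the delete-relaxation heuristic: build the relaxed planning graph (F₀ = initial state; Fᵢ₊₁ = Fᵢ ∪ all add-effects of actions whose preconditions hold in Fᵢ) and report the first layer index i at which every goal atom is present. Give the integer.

1

F0 = init (7 atoms)
F1 = F0 ∪ {linked(e,e), linked(f,f), on(e), on(f)}  (11 atoms)
goal ⊆ F1  ⇒  h_max = 1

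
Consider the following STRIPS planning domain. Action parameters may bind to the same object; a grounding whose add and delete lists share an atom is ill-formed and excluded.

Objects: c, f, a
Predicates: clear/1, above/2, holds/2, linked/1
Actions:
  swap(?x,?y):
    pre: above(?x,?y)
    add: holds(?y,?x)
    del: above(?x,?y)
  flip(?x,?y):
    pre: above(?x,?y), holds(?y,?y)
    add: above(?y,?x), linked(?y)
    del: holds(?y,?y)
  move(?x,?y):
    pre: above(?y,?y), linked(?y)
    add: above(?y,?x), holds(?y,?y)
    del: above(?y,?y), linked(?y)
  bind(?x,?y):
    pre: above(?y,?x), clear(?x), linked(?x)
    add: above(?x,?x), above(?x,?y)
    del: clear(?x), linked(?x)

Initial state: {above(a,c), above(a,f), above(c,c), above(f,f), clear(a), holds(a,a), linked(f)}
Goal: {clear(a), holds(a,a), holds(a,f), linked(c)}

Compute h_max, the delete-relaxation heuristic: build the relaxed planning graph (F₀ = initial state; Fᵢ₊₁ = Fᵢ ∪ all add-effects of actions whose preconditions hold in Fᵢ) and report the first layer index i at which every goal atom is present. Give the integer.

F0 = init (7 atoms)
F1 = F0 ∪ {above(f,a), above(f,c), holds(c,a), holds(c,c), holds(f,a), holds(f,f)}  (13 atoms)
F2 = F1 ∪ {above(c,a), above(c,f), holds(a,f), holds(c,f), linked(a), linked(c)}  (19 atoms)
goal ⊆ F2  ⇒  h_max = 2

2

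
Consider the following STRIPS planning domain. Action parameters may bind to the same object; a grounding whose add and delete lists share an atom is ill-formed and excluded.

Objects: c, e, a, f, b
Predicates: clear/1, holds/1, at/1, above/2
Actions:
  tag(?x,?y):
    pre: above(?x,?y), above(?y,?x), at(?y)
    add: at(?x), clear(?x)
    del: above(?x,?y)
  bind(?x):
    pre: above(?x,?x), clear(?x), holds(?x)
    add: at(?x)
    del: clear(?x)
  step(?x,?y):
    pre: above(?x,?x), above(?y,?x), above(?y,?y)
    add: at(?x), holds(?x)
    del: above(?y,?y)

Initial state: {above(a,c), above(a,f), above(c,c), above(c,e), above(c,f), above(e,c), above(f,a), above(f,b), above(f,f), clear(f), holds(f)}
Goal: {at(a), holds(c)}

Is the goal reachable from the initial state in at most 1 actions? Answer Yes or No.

No

1. bind(f)  →  {above(a,c), above(a,f), above(c,c), above(c,e), above(c,f), above(e,c), above(f,a), above(f,b), above(f,f), at(f), holds(f)}
2. tag(a,f)  →  {above(a,c), above(c,c), above(c,e), above(c,f), above(e,c), above(f,a), above(f,b), above(f,f), at(a), at(f), clear(a), holds(f)}
3. step(c,c)  →  {above(a,c), above(c,e), above(c,f), above(e,c), above(f,a), above(f,b), above(f,f), at(a), at(c), at(f), clear(a), holds(c), holds(f)}
optimal plan length = 3; 3 > 1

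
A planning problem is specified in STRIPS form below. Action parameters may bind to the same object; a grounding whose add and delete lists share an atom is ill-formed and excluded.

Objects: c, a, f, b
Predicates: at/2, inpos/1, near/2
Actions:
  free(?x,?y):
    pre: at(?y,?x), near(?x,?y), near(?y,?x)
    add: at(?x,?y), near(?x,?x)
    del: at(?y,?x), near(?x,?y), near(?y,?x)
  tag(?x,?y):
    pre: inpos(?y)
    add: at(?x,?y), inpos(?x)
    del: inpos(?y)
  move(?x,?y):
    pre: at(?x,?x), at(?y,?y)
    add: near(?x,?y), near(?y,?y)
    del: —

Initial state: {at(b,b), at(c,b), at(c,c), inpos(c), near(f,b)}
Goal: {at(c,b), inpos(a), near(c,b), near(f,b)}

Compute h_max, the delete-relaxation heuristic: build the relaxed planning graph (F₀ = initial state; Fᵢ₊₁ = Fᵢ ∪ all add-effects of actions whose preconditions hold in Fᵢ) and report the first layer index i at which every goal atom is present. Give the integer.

1

F0 = init (5 atoms)
F1 = F0 ∪ {at(a,c), at(b,c), at(f,c), inpos(a), inpos(b), inpos(f), near(b,b), near(b,c), near(c,b), near(c,c)}  (15 atoms)
goal ⊆ F1  ⇒  h_max = 1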